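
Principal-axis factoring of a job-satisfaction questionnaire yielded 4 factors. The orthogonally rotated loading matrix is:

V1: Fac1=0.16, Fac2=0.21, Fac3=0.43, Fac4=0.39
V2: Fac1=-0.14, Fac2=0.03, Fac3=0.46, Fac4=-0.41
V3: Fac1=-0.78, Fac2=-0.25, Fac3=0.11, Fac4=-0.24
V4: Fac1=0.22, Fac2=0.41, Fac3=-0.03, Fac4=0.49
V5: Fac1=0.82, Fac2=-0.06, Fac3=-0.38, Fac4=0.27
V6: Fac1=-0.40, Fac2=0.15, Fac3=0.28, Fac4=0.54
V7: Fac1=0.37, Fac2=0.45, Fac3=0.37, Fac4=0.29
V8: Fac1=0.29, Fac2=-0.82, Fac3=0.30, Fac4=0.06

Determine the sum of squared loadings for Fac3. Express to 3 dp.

SS loadings for Fac3 = 0.43² + 0.46² + 0.11² + (-0.03)² + (-0.38)² + 0.28² + 0.37² + 0.30² = 0.1849 + 0.2116 + 0.0121 + 0.0009 + 0.1444 + 0.0784 + 0.1369 + 0.0900 = 0.8592

0.859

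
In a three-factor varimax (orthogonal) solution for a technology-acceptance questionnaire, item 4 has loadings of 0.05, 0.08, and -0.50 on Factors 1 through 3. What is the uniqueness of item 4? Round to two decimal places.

0.74

h² = 0.05² + 0.08² + (-0.50)² = 0.0025 + 0.0064 + 0.2500 = 0.2589
Uniqueness u² = 1 − h² = 1 − 0.2589 = 0.7411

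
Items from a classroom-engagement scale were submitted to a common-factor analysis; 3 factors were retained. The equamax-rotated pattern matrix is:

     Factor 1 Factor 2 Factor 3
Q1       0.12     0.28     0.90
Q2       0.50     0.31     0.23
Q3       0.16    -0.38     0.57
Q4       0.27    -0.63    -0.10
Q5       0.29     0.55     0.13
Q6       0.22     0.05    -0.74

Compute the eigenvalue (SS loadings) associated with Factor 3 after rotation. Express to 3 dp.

1.762

SS loadings for Factor 3 = 0.90² + 0.23² + 0.57² + (-0.10)² + 0.13² + (-0.74)² = 0.8100 + 0.0529 + 0.3249 + 0.0100 + 0.0169 + 0.5476 = 1.7623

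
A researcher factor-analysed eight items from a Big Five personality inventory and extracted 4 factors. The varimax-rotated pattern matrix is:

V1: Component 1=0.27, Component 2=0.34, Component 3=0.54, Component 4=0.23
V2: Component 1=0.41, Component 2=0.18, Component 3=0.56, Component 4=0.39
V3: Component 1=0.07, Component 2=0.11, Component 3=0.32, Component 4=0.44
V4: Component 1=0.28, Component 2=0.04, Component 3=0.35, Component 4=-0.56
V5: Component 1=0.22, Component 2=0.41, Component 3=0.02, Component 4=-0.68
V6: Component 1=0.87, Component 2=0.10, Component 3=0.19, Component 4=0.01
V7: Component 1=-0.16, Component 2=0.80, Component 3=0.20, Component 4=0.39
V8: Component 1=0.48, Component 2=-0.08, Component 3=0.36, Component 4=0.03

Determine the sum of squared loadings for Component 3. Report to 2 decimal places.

1.04

SS loadings for Component 3 = 0.54² + 0.56² + 0.32² + 0.35² + 0.02² + 0.19² + 0.20² + 0.36² = 0.2916 + 0.3136 + 0.1024 + 0.1225 + 0.0004 + 0.0361 + 0.0400 + 0.1296 = 1.0362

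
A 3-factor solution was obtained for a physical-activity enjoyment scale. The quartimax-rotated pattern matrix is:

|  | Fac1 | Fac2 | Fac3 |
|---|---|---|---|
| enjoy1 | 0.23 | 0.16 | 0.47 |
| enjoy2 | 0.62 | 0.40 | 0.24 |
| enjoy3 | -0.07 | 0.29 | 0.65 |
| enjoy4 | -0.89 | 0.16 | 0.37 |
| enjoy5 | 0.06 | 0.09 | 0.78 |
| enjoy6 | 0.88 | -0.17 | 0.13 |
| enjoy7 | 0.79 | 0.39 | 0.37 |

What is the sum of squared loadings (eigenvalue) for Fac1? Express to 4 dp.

2.6364

SS loadings for Fac1 = 0.23² + 0.62² + (-0.07)² + (-0.89)² + 0.06² + 0.88² + 0.79² = 0.0529 + 0.3844 + 0.0049 + 0.7921 + 0.0036 + 0.7744 + 0.6241 = 2.6364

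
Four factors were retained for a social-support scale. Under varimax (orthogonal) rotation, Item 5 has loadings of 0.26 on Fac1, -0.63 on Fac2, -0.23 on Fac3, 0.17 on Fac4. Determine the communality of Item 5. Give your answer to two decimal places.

h² = 0.26² + (-0.63)² + (-0.23)² + 0.17² = 0.0676 + 0.3969 + 0.0529 + 0.0289 = 0.5463

0.55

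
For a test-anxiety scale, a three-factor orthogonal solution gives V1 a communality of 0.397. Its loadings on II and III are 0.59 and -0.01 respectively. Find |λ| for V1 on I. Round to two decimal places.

0.22

Under orthogonal rotation h² = Σλ², so λ_I² = h² − (0.3482) = 0.397 − 0.3482 = 0.0488.
|λ| = √0.0488 = 0.2209.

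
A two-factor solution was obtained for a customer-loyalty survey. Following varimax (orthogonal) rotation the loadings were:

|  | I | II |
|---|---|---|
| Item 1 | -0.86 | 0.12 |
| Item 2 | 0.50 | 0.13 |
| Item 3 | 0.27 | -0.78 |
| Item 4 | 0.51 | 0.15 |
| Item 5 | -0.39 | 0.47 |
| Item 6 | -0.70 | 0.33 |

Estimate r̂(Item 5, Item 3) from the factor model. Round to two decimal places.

r̂ = Σ λ_i·λ_j across factors = (-0.39)(0.27) + (0.47)(-0.78)
  = -0.1053 -0.3666 = -0.4719

-0.47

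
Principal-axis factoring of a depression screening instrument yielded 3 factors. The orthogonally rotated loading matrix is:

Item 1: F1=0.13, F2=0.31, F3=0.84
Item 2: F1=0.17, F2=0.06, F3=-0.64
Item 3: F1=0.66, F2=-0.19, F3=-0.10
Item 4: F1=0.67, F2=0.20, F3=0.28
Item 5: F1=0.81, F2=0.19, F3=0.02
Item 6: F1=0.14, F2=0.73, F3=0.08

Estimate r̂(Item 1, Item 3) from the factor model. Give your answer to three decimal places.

r̂ = Σ λ_i·λ_j across factors = (0.13)(0.66) + (0.31)(-0.19) + (0.84)(-0.10)
  = +0.0858 -0.0589 -0.0840 = -0.0571

-0.057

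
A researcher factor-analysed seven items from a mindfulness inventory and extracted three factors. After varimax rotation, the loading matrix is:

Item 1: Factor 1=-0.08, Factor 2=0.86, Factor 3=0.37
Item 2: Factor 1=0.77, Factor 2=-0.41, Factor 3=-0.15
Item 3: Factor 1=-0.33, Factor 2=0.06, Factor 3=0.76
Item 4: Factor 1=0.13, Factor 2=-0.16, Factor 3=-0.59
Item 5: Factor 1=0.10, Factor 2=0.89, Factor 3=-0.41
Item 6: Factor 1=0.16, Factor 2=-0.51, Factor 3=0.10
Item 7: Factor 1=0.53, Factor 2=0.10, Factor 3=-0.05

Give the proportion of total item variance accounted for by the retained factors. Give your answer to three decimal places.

0.615

Communalities: 0.8829, 0.7835, 0.6901, 0.3906, 0.9702, 0.2957, 0.2934; Σh² = 4.3064.
Total variance with 7 standardized items is 7, so the solution explains 4.3064/7 = 0.6152.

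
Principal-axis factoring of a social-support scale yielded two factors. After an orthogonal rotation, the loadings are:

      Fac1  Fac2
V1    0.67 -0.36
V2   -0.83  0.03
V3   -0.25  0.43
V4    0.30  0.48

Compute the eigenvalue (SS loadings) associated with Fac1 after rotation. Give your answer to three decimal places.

1.290

SS loadings for Fac1 = 0.67² + (-0.83)² + (-0.25)² + 0.30² = 0.4489 + 0.6889 + 0.0625 + 0.0900 = 1.2903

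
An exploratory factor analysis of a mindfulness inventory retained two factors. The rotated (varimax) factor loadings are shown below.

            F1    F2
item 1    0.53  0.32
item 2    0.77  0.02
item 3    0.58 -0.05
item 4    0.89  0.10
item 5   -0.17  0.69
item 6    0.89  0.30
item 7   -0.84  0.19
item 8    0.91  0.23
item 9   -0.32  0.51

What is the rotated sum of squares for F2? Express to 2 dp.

SS loadings for F2 = 0.32² + 0.02² + (-0.05)² + 0.10² + 0.69² + 0.30² + 0.19² + 0.23² + 0.51² = 0.1024 + 0.0004 + 0.0025 + 0.0100 + 0.4761 + 0.0900 + 0.0361 + 0.0529 + 0.2601 = 1.0305

1.03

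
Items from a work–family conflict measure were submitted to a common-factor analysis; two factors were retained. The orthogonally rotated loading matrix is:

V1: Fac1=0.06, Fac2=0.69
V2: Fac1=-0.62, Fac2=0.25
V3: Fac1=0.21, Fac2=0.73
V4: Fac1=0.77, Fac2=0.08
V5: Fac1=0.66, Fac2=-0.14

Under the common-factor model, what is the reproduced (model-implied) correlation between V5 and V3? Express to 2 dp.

r̂ = Σ λ_i·λ_j across factors = (0.66)(0.21) + (-0.14)(0.73)
  = +0.1386 -0.1022 = 0.0364

0.04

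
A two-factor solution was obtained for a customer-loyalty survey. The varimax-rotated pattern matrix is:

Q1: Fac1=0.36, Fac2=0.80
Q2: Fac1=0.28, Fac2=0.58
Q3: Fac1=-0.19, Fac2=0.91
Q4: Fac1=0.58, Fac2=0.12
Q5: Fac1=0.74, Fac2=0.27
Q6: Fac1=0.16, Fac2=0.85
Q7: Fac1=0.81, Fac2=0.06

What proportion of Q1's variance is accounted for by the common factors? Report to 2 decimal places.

h² = 0.36² + 0.80² = 0.1296 + 0.6400 = 0.7696

0.77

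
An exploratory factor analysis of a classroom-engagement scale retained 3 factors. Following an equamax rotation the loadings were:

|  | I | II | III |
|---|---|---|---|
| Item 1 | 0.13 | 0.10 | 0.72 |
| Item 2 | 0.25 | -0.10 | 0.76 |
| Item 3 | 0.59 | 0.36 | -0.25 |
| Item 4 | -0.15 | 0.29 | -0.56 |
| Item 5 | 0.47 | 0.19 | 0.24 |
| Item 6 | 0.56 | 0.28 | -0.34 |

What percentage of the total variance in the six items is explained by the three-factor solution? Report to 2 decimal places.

SS loadings by factor: 0.9845, 0.3482, 1.6453; total = 2.9780.
Total variance with 6 standardized items is 6, so the solution explains 2.9780/6 = 0.4963 = 49.63%.

49.63%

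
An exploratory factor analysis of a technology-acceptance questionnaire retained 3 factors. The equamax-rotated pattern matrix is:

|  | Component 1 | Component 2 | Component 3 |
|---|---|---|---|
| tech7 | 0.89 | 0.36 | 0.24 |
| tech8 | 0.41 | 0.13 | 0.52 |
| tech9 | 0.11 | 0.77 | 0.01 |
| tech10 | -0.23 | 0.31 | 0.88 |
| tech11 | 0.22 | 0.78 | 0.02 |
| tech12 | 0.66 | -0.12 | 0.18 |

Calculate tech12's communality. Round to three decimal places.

h² = 0.66² + (-0.12)² + 0.18² = 0.4356 + 0.0144 + 0.0324 = 0.4824

0.482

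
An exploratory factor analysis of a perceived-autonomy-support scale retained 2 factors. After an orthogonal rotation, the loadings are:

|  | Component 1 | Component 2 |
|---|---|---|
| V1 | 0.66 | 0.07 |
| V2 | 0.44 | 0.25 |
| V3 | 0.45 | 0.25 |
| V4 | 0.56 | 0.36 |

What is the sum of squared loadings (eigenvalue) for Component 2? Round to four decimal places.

SS loadings for Component 2 = 0.07² + 0.25² + 0.25² + 0.36² = 0.0049 + 0.0625 + 0.0625 + 0.1296 = 0.2595

0.2595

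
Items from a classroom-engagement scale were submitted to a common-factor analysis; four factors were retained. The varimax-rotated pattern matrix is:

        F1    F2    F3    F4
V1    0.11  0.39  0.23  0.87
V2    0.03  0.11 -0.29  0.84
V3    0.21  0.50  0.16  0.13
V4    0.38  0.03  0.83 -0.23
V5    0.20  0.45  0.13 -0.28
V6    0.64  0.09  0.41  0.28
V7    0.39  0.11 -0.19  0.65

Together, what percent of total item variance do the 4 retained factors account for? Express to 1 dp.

SS loadings by factor: 0.8032, 0.6378, 1.0726, 2.1116; total = 4.6252.
Total variance with 7 standardized items is 7, so the solution explains 4.6252/7 = 0.6607 = 66.07%.

66.1%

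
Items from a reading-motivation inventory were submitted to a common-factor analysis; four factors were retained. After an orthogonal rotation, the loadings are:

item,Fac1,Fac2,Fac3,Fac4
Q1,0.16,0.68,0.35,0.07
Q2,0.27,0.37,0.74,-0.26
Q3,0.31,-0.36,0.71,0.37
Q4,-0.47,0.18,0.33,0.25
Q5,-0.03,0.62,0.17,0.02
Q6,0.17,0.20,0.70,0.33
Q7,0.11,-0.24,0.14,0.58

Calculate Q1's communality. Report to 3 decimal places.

h² = 0.16² + 0.68² + 0.35² + 0.07² = 0.0256 + 0.4624 + 0.1225 + 0.0049 = 0.6154

0.615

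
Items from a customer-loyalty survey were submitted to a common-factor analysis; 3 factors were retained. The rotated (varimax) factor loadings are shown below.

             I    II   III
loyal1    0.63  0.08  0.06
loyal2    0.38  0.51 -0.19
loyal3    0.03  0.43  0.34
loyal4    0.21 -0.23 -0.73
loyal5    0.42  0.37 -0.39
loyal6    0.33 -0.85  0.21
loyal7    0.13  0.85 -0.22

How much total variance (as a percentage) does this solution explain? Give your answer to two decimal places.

55.82%

Communalities: 0.4069, 0.4406, 0.3014, 0.6299, 0.4654, 0.8755, 0.7878; Σh² = 3.9075.
Total variance with 7 standardized items is 7, so the solution explains 3.9075/7 = 0.5582 = 55.82%.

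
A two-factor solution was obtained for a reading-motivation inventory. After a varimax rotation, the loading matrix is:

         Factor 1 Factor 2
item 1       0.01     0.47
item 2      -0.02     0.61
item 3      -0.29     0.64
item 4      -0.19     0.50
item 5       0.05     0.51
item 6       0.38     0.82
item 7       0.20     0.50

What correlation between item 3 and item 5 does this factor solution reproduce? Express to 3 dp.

r̂ = Σ λ_i·λ_j across factors = (-0.29)(0.05) + (0.64)(0.51)
  = -0.0145 +0.3264 = 0.3119

0.312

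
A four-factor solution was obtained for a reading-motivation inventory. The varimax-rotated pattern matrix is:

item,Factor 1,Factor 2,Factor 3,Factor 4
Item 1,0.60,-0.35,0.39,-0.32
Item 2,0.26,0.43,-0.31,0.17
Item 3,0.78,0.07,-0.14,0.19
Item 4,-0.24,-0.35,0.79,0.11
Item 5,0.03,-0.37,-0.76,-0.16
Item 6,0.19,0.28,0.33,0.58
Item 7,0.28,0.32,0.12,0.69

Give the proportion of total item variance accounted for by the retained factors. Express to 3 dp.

SS loadings by factor: 1.2090, 0.7525, 1.5928, 1.0176; total = 4.5719.
Total variance with 7 standardized items is 7, so the solution explains 4.5719/7 = 0.6531.

0.653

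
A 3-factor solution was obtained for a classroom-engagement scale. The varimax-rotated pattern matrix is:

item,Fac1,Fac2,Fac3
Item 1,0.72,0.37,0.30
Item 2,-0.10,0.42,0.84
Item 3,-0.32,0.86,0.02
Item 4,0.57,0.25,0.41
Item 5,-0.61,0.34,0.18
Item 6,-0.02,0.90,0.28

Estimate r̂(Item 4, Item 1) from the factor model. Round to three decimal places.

r̂ = Σ λ_i·λ_j across factors = (0.57)(0.72) + (0.25)(0.37) + (0.41)(0.30)
  = +0.4104 +0.0925 +0.1230 = 0.6259

0.626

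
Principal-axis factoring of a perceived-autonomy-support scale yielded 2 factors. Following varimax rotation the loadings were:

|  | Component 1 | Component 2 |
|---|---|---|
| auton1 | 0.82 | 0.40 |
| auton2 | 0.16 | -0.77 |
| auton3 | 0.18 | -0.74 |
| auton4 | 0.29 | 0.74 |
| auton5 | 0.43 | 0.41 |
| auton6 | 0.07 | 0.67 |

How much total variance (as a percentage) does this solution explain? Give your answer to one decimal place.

57.8%

Communalities: 0.8324, 0.6185, 0.5800, 0.6317, 0.3530, 0.4538; Σh² = 3.4694.
Total variance with 6 standardized items is 6, so the solution explains 3.4694/6 = 0.5782 = 57.82%.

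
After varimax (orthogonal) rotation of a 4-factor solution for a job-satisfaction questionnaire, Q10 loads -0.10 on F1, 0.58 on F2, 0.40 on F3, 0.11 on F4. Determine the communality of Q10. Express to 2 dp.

h² = (-0.10)² + 0.58² + 0.40² + 0.11² = 0.0100 + 0.3364 + 0.1600 + 0.0121 = 0.5185

0.52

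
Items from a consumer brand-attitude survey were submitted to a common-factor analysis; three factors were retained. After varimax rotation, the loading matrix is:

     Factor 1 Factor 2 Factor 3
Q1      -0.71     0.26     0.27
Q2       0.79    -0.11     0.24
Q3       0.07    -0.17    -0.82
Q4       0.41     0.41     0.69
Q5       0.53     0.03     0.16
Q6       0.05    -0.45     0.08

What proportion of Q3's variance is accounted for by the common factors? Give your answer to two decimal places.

0.71

h² = 0.07² + (-0.17)² + (-0.82)² = 0.0049 + 0.0289 + 0.6724 = 0.7062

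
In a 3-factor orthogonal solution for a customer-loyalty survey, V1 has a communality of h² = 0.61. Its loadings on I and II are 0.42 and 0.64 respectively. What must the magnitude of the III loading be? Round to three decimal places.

0.155

Under orthogonal rotation h² = Σλ², so λ_III² = h² − (0.5860) = 0.61 − 0.5860 = 0.0240.
|λ| = √0.0240 = 0.1549.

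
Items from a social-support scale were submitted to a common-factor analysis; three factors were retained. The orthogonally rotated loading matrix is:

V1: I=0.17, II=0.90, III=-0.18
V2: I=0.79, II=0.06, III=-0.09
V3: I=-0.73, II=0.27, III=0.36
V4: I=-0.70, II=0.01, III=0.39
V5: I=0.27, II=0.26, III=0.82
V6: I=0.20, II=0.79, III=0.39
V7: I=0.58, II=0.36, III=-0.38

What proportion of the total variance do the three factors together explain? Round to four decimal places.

0.7320

SS loadings by factor: 2.1252, 1.7079, 1.2911; total = 5.1242.
Total variance with 7 standardized items is 7, so the solution explains 5.1242/7 = 0.7320.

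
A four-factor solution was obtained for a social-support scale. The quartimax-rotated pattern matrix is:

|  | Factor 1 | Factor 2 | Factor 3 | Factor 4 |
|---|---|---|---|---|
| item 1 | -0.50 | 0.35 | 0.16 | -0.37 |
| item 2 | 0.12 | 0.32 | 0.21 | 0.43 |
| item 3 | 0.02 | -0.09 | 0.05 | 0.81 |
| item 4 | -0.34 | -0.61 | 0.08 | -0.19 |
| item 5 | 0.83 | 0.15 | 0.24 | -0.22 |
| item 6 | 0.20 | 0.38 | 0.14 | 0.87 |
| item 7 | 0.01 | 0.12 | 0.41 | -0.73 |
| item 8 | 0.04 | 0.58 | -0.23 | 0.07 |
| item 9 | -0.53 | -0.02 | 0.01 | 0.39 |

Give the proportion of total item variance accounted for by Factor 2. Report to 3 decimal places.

0.125

SS loadings for Factor 2 = 0.35² + 0.32² + (-0.09)² + (-0.61)² + 0.15² + 0.38² + 0.12² + 0.58² + (-0.02)² = 1.1232
Proportion of variance = 1.1232 / 9 = 0.1248.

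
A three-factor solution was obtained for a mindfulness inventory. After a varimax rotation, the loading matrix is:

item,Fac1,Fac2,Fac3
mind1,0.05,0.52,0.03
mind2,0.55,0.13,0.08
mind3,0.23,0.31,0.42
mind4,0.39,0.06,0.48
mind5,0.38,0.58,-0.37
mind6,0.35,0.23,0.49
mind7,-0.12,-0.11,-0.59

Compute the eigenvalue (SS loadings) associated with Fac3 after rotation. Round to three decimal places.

SS loadings for Fac3 = 0.03² + 0.08² + 0.42² + 0.48² + (-0.37)² + 0.49² + (-0.59)² = 0.0009 + 0.0064 + 0.1764 + 0.2304 + 0.1369 + 0.2401 + 0.3481 = 1.1392

1.139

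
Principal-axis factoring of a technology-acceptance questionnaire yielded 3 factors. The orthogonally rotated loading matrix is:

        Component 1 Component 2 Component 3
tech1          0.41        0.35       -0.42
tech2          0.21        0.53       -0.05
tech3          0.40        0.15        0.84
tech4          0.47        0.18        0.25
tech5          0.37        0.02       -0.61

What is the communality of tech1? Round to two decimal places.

h² = 0.41² + 0.35² + (-0.42)² = 0.1681 + 0.1225 + 0.1764 = 0.4670

0.47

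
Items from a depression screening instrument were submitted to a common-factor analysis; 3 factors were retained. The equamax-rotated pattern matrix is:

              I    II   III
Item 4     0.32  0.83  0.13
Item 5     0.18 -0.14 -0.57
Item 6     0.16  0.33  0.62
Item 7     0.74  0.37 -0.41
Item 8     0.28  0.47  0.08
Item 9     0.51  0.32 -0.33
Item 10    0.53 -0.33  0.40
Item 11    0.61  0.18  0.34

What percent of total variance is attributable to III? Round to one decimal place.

16.1%

SS loadings for III = 0.13² + (-0.57)² + 0.62² + (-0.41)² + 0.08² + (-0.33)² + 0.40² + 0.34² = 1.2852
With 8 standardized items, total variance = 8. Proportion = 1.2852/8 = 0.1607 → 16.07%.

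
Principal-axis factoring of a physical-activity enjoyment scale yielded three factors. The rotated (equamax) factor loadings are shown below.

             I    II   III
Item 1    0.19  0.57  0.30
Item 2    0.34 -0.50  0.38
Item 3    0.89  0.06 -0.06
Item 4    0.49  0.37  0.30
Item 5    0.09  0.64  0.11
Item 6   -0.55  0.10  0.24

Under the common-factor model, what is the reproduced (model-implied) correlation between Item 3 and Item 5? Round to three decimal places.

r̂ = Σ λ_i·λ_j across factors = (0.89)(0.09) + (0.06)(0.64) + (-0.06)(0.11)
  = +0.0801 +0.0384 -0.0066 = 0.1119

0.112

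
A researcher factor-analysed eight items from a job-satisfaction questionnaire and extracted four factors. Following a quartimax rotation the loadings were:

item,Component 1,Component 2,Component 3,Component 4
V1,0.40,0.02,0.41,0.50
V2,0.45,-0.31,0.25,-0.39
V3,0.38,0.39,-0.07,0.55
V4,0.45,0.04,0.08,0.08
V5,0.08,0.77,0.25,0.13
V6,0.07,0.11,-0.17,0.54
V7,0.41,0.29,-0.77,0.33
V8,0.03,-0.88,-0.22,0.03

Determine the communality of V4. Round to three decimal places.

0.217

h² = 0.45² + 0.04² + 0.08² + 0.08² = 0.2025 + 0.0016 + 0.0064 + 0.0064 = 0.2169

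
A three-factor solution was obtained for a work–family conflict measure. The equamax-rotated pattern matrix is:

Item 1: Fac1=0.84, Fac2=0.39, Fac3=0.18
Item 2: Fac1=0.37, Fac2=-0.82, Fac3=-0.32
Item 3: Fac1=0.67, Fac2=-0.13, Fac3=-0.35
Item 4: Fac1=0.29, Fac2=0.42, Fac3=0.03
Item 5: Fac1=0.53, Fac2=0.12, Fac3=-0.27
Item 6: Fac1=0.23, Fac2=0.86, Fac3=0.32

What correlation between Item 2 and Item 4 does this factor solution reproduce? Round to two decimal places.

-0.25

r̂ = Σ λ_i·λ_j across factors = (0.37)(0.29) + (-0.82)(0.42) + (-0.32)(0.03)
  = +0.1073 -0.3444 -0.0096 = -0.2467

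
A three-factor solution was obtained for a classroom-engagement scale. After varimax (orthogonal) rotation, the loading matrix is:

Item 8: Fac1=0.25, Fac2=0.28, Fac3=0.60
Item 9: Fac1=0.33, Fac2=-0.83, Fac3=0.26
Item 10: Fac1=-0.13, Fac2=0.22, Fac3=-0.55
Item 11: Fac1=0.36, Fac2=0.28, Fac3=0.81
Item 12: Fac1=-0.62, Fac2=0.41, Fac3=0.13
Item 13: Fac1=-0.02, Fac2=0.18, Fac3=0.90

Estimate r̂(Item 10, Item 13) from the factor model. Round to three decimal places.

r̂ = Σ λ_i·λ_j across factors = (-0.13)(-0.02) + (0.22)(0.18) + (-0.55)(0.90)
  = +0.0026 +0.0396 -0.4950 = -0.4528

-0.453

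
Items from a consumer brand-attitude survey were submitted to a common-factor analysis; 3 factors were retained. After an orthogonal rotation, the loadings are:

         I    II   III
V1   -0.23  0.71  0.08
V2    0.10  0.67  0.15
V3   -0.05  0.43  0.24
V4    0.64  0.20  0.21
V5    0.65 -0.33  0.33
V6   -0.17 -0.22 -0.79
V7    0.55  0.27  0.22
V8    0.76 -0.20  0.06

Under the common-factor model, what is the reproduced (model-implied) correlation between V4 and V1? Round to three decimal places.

0.012

r̂ = Σ λ_i·λ_j across factors = (0.64)(-0.23) + (0.20)(0.71) + (0.21)(0.08)
  = -0.1472 +0.1420 +0.0168 = 0.0116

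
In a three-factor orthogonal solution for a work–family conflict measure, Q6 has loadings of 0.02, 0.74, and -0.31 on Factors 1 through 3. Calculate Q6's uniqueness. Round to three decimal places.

h² = 0.02² + 0.74² + (-0.31)² = 0.0004 + 0.5476 + 0.0961 = 0.6441
Uniqueness u² = 1 − h² = 1 − 0.6441 = 0.3559

0.356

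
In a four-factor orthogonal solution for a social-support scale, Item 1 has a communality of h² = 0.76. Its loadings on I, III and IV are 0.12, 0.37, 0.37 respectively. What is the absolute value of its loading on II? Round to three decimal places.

0.687

Under orthogonal rotation h² = Σλ², so λ_II² = h² − (0.2882) = 0.76 − 0.2882 = 0.4718.
|λ| = √0.4718 = 0.6869.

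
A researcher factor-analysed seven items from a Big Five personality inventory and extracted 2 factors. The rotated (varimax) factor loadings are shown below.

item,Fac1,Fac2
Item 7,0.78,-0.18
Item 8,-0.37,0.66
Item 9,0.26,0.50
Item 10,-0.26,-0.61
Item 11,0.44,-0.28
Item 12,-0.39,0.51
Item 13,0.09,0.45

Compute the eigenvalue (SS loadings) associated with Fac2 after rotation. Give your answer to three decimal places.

1.631

SS loadings for Fac2 = (-0.18)² + 0.66² + 0.50² + (-0.61)² + (-0.28)² + 0.51² + 0.45² = 0.0324 + 0.4356 + 0.2500 + 0.3721 + 0.0784 + 0.2601 + 0.2025 = 1.6311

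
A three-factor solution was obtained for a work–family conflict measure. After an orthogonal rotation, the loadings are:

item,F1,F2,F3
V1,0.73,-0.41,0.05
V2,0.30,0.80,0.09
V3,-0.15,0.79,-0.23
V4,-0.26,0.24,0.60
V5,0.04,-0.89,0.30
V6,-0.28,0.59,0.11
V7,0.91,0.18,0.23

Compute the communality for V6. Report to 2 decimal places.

h² = (-0.28)² + 0.59² + 0.11² = 0.0784 + 0.3481 + 0.0121 = 0.4386

0.44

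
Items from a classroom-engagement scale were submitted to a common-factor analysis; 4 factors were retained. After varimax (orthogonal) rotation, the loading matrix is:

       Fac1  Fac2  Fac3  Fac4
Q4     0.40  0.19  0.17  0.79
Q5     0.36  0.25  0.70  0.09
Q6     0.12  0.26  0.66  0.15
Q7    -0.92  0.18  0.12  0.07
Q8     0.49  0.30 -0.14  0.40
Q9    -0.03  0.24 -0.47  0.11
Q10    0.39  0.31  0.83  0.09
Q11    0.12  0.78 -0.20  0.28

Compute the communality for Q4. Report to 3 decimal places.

h² = 0.40² + 0.19² + 0.17² + 0.79² = 0.1600 + 0.0361 + 0.0289 + 0.6241 = 0.8491

0.849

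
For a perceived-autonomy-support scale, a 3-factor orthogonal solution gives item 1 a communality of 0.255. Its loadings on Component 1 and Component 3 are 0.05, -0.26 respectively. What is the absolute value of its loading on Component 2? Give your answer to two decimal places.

0.43

Under orthogonal rotation h² = Σλ², so λ_Component 2² = h² − (0.0701) = 0.255 − 0.0701 = 0.1849.
|λ| = √0.1849 = 0.4300.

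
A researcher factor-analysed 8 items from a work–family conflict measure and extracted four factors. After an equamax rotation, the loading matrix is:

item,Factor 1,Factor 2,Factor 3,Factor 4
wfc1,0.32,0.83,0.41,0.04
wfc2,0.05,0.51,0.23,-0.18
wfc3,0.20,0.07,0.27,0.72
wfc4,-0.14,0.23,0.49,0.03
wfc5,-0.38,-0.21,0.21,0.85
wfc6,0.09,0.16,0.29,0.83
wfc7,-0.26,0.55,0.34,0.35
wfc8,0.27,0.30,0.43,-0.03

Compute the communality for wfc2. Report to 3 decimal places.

0.348

h² = 0.05² + 0.51² + 0.23² + (-0.18)² = 0.0025 + 0.2601 + 0.0529 + 0.0324 = 0.3479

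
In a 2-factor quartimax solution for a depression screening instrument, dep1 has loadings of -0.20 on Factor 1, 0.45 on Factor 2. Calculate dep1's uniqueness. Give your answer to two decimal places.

h² = (-0.20)² + 0.45² = 0.0400 + 0.2025 = 0.2425
Uniqueness u² = 1 − h² = 1 − 0.2425 = 0.7575

0.76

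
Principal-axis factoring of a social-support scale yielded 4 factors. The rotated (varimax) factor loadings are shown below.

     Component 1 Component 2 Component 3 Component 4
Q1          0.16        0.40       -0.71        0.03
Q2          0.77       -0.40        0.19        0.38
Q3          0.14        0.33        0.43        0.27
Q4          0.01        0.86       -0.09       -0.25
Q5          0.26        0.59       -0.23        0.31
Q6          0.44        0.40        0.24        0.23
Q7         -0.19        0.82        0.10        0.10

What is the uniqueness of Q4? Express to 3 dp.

0.190

h² = 0.01² + 0.86² + (-0.09)² + (-0.25)² = 0.0001 + 0.7396 + 0.0081 + 0.0625 = 0.8103
Uniqueness u² = 1 − h² = 1 − 0.8103 = 0.1897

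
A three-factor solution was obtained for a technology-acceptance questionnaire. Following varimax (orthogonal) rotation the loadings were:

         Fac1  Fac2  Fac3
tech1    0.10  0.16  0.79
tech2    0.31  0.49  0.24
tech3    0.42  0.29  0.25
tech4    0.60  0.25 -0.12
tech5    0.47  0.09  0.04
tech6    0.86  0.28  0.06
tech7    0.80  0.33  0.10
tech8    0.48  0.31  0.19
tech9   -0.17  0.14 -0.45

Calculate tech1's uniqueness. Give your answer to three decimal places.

h² = 0.10² + 0.16² + 0.79² = 0.0100 + 0.0256 + 0.6241 = 0.6597
Uniqueness u² = 1 − h² = 1 − 0.6597 = 0.3403

0.340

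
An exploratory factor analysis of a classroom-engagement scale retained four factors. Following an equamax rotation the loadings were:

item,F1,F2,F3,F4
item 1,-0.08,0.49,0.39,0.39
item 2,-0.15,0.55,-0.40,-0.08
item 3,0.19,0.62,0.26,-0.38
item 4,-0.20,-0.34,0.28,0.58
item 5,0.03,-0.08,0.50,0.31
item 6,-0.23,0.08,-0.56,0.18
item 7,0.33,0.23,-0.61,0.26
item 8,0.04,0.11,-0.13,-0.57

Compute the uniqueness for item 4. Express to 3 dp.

h² = (-0.20)² + (-0.34)² + 0.28² + 0.58² = 0.0400 + 0.1156 + 0.0784 + 0.3364 = 0.5704
Uniqueness u² = 1 − h² = 1 − 0.5704 = 0.4296

0.430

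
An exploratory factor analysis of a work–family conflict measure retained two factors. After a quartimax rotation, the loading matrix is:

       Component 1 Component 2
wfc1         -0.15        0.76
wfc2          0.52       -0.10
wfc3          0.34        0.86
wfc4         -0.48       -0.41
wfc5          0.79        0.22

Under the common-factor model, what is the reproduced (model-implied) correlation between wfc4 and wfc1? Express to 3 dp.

r̂ = Σ λ_i·λ_j across factors = (-0.48)(-0.15) + (-0.41)(0.76)
  = +0.0720 -0.3116 = -0.2396

-0.240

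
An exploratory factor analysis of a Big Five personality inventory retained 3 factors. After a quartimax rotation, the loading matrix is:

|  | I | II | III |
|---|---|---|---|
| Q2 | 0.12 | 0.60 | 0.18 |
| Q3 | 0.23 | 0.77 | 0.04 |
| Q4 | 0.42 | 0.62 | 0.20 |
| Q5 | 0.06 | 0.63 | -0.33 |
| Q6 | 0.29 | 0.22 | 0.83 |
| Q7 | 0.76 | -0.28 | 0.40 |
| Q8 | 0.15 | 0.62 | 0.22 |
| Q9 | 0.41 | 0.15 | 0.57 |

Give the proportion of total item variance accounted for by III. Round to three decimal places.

0.176

SS loadings for III = 0.18² + 0.04² + 0.20² + (-0.33)² + 0.83² + 0.40² + 0.22² + 0.57² = 1.4051
Proportion of variance = 1.4051 / 8 = 0.1756.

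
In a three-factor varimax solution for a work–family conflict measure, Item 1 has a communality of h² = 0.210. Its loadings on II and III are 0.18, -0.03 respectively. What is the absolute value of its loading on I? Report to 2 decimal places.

0.42

Under orthogonal rotation h² = Σλ², so λ_I² = h² − (0.0333) = 0.210 − 0.0333 = 0.1767.
|λ| = √0.1767 = 0.4204.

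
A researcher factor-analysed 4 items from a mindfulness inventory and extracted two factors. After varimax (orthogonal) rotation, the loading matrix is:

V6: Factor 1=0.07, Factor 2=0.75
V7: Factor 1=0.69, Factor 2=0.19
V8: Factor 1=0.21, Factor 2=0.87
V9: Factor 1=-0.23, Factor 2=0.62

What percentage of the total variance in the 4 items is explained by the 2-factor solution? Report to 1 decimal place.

57.9%

Communalities: 0.5674, 0.5122, 0.8010, 0.4373; Σh² = 2.3179.
Total variance with 4 standardized items is 4, so the solution explains 2.3179/4 = 0.5795 = 57.95%.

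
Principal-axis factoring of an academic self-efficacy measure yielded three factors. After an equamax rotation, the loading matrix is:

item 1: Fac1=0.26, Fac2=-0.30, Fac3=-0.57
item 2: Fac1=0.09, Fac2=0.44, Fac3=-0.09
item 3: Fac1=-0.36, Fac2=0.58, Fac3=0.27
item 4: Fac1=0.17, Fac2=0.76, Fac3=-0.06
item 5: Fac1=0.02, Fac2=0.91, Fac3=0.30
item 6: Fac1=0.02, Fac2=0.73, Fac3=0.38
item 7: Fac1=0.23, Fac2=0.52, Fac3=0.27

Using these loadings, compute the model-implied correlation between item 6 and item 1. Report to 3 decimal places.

-0.430

r̂ = Σ λ_i·λ_j across factors = (0.02)(0.26) + (0.73)(-0.30) + (0.38)(-0.57)
  = +0.0052 -0.2190 -0.2166 = -0.4304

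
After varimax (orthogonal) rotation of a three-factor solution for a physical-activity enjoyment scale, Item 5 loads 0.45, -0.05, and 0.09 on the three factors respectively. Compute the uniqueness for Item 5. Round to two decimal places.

h² = 0.45² + (-0.05)² + 0.09² = 0.2025 + 0.0025 + 0.0081 = 0.2131
Uniqueness u² = 1 − h² = 1 − 0.2131 = 0.7869

0.79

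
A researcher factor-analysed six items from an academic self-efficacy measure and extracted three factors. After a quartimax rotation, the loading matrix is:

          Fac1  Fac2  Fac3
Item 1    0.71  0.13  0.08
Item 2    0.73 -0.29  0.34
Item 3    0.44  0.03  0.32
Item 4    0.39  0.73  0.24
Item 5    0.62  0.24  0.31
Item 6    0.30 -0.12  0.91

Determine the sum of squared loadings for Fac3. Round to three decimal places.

1.206

SS loadings for Fac3 = 0.08² + 0.34² + 0.32² + 0.24² + 0.31² + 0.91² = 0.0064 + 0.1156 + 0.1024 + 0.0576 + 0.0961 + 0.8281 = 1.2062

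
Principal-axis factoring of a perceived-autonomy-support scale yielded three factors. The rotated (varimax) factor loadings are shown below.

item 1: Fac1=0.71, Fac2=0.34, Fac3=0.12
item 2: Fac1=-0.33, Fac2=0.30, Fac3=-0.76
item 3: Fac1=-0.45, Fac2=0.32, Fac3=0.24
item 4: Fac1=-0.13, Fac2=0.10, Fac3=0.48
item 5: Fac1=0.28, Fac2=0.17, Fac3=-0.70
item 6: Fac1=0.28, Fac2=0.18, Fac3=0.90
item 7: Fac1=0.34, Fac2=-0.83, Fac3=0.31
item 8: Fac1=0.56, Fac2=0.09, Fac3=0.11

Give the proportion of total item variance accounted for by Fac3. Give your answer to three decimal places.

0.286

SS loadings for Fac3 = 0.12² + (-0.76)² + 0.24² + 0.48² + (-0.70)² + 0.90² + 0.31² + 0.11² = 2.2882
Proportion of variance = 2.2882 / 8 = 0.2860.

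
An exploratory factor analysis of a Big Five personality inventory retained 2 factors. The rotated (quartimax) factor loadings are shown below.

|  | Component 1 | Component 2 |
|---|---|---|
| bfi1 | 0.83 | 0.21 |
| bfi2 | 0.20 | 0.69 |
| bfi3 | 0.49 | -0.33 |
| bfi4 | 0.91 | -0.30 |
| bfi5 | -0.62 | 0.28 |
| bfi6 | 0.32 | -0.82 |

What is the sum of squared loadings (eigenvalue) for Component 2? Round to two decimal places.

1.47

SS loadings for Component 2 = 0.21² + 0.69² + (-0.33)² + (-0.30)² + 0.28² + (-0.82)² = 0.0441 + 0.4761 + 0.1089 + 0.0900 + 0.0784 + 0.6724 = 1.4699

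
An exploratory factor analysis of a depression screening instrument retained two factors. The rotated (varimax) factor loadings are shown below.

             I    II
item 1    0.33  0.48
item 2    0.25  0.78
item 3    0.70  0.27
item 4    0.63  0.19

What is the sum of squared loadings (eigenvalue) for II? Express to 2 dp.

0.95

SS loadings for II = 0.48² + 0.78² + 0.27² + 0.19² = 0.2304 + 0.6084 + 0.0729 + 0.0361 = 0.9478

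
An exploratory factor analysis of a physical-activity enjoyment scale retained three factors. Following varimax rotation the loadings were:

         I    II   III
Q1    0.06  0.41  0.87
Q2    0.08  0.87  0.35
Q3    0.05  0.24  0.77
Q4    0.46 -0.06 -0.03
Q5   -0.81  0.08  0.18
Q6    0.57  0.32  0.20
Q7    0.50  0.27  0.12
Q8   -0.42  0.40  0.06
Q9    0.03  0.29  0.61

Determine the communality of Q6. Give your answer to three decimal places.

0.467

h² = 0.57² + 0.32² + 0.20² = 0.3249 + 0.1024 + 0.0400 = 0.4673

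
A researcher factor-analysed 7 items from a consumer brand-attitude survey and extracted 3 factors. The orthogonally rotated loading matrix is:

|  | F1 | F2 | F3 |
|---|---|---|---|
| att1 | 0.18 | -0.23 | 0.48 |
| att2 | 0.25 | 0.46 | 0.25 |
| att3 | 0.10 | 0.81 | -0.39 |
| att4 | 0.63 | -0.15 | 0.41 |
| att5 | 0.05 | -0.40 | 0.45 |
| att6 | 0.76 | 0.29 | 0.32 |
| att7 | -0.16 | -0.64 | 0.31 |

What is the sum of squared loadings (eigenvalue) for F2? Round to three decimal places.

SS loadings for F2 = (-0.23)² + 0.46² + 0.81² + (-0.15)² + (-0.40)² + 0.29² + (-0.64)² = 0.0529 + 0.2116 + 0.6561 + 0.0225 + 0.1600 + 0.0841 + 0.4096 = 1.5968

1.597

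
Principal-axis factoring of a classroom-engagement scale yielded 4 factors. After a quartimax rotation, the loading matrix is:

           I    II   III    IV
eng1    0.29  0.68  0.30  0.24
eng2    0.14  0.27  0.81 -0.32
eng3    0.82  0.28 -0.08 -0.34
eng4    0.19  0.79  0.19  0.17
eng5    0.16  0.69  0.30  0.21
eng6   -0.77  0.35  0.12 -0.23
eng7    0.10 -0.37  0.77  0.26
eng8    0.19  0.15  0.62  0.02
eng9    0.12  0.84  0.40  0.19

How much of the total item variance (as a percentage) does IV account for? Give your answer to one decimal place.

5.6%

SS loadings for IV = 0.24² + (-0.32)² + (-0.34)² + 0.17² + 0.21² + (-0.23)² + 0.26² + 0.02² + 0.19² = 0.5056
With 9 standardized items, total variance = 9. Proportion = 0.5056/9 = 0.0562 → 5.62%.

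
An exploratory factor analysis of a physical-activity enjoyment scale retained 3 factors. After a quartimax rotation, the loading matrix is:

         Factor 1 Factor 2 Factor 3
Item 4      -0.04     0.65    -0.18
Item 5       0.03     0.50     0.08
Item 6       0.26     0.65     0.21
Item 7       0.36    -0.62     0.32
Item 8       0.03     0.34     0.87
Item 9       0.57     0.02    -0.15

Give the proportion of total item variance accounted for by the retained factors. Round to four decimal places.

0.5143

Communalities: 0.4565, 0.2573, 0.5342, 0.6164, 0.8734, 0.3478; Σh² = 3.0856.
Total variance with 6 standardized items is 6, so the solution explains 3.0856/6 = 0.5143.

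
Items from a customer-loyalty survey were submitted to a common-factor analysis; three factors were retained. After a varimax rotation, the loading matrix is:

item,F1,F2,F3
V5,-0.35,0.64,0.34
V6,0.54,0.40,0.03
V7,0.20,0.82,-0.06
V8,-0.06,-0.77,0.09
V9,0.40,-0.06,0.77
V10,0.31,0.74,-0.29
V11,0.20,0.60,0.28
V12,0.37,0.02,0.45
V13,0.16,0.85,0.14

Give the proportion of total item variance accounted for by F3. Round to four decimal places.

0.1229

SS loadings for F3 = 0.34² + 0.03² + (-0.06)² + 0.09² + 0.77² + (-0.29)² + 0.28² + 0.45² + 0.14² = 1.1057
Proportion of variance = 1.1057 / 9 = 0.1229.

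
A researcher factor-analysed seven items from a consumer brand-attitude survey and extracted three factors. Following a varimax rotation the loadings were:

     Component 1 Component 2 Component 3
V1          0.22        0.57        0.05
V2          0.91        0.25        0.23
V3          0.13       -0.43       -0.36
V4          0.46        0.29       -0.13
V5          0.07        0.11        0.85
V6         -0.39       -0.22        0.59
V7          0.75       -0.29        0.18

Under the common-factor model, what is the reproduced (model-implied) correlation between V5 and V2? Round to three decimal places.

0.287

r̂ = Σ λ_i·λ_j across factors = (0.07)(0.91) + (0.11)(0.25) + (0.85)(0.23)
  = +0.0637 +0.0275 +0.1955 = 0.2867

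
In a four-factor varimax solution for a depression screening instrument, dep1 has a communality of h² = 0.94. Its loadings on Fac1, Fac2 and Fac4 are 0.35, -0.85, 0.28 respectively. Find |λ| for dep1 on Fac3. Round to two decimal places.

0.13

Under orthogonal rotation h² = Σλ², so λ_Fac3² = h² − (0.9234) = 0.94 − 0.9234 = 0.0166.
|λ| = √0.0166 = 0.1288.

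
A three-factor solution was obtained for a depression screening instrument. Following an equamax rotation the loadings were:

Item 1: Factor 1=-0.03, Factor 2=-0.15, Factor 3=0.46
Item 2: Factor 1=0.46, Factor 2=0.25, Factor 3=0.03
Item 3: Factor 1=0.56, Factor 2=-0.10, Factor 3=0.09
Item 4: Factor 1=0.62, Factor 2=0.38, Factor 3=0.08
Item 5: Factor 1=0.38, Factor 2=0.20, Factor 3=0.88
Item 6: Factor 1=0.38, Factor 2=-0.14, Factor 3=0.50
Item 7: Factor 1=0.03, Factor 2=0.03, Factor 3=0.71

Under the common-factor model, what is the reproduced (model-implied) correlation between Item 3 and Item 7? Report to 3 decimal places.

r̂ = Σ λ_i·λ_j across factors = (0.56)(0.03) + (-0.10)(0.03) + (0.09)(0.71)
  = +0.0168 -0.0030 +0.0639 = 0.0777

0.078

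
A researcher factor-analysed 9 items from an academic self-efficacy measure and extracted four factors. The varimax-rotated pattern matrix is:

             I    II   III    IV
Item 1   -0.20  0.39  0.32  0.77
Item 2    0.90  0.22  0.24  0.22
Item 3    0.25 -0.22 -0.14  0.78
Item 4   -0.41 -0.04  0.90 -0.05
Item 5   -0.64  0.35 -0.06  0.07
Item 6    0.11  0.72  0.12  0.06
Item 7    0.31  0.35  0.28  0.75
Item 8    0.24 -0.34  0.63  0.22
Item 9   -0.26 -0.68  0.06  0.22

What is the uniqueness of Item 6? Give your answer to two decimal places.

h² = 0.11² + 0.72² + 0.12² + 0.06² = 0.0121 + 0.5184 + 0.0144 + 0.0036 = 0.5485
Uniqueness u² = 1 − h² = 1 − 0.5485 = 0.4515

0.45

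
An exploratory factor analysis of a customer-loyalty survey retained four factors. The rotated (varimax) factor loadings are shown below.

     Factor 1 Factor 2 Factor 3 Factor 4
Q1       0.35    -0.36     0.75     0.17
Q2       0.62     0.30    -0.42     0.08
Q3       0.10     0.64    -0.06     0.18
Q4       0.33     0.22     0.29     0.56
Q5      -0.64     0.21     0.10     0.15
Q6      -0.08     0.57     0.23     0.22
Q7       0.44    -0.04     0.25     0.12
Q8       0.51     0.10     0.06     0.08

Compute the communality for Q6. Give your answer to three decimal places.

0.433

h² = (-0.08)² + 0.57² + 0.23² + 0.22² = 0.0064 + 0.3249 + 0.0529 + 0.0484 = 0.4326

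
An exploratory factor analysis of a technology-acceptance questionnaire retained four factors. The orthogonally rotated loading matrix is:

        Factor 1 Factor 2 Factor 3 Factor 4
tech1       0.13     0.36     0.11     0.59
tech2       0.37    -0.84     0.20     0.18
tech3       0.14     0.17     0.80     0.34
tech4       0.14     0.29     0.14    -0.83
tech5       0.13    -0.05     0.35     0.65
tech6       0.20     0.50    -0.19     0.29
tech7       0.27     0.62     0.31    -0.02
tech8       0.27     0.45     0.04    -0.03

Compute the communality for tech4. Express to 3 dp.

h² = 0.14² + 0.29² + 0.14² + (-0.83)² = 0.0196 + 0.0841 + 0.0196 + 0.6889 = 0.8122

0.812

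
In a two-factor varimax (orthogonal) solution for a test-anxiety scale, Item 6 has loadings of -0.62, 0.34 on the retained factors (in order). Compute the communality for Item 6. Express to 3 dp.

0.500

h² = (-0.62)² + 0.34² = 0.3844 + 0.1156 = 0.5000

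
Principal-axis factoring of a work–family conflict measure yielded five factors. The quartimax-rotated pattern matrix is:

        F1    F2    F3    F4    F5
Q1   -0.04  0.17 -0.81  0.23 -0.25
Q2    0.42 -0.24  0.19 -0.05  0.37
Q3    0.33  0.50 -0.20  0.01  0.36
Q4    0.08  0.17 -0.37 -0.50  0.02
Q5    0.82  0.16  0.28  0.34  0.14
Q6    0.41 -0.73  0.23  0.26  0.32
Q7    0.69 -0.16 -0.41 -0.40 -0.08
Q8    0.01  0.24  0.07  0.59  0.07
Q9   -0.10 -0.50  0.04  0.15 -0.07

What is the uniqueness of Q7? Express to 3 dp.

0.164

h² = 0.69² + (-0.16)² + (-0.41)² + (-0.40)² + (-0.08)² = 0.4761 + 0.0256 + 0.1681 + 0.1600 + 0.0064 = 0.8362
Uniqueness u² = 1 − h² = 1 − 0.8362 = 0.1638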